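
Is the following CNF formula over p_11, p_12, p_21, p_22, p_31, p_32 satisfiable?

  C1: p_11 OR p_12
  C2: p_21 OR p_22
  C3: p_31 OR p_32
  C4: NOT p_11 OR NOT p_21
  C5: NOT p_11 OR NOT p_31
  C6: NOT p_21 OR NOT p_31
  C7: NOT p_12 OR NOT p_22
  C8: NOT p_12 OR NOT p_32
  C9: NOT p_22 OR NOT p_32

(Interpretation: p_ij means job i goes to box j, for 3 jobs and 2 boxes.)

Suppose p_11 = true.
From the singleton clause (NOT p_21), p_21 = false.
From the singleton clause (p_22), p_22 = true.
From the singleton clause (NOT p_31), p_31 = false.
From the singleton clause (p_32), p_32 = true.
Now (NOT p_32) is unsatisfied and unit — conflict.
That branch fails; take p_11 = false instead.
From the singleton clause (p_12), p_12 = true.
From the singleton clause (NOT p_22), p_22 = false.
From the singleton clause (p_21), p_21 = true.
From the singleton clause (NOT p_31), p_31 = false.
From the singleton clause (p_32), p_32 = true.
Now (NOT p_32) is unsatisfied and unit — conflict.
Neither p_11 = true nor p_11 = false works.
No assignment satisfies every clause.

Unsatisfiable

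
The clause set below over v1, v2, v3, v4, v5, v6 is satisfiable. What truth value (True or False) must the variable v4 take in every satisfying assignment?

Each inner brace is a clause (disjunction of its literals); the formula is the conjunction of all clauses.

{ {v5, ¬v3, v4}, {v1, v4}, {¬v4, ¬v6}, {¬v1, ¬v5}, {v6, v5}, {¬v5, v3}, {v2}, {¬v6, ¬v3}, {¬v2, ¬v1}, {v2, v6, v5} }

True

Suppose v4 = False.
The clause (v1) is unit, so v1 = True.
The clause (¬v5) is unit, so v5 = False.
The clause (¬v3) is unit, so v3 = False.
The clause (v6) is unit, so v6 = True.
The clause (v2) is unit, so v2 = True.
Now (¬v2) is unsatisfied and unit — conflict.
So every satisfying assignment has v4 = True.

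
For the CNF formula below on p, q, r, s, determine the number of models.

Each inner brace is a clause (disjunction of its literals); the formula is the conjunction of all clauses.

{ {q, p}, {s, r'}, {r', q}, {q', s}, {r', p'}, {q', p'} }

4

There are 2^4 = 16 truth assignments over (p, q, r, s).
Check each against the 6 clauses (columns in the order p, q, r, s):
  F F F F  ✗ fails (q + p)
  F F F T  ✗ fails (q + p)
  F F T F  ✗ fails (q + p)
  F F T T  ✗ fails (q + p)
  F T F F  ✗ fails (q' + s)
  F T F T  ✓ satisfies all
  F T T F  ✗ fails (s + r')
  F T T T  ✓ satisfies all
  T F F F  ✓ satisfies all
  T F F T  ✓ satisfies all
  T F T F  ✗ fails (s + r')
  T F T T  ✗ fails (r' + q)
  T T F F  ✗ fails (q' + s)
  T T F T  ✗ fails (q' + p')
  T T T F  ✗ fails (s + r')
  T T T T  ✗ fails (r' + p')
4 of the 16 rows are models.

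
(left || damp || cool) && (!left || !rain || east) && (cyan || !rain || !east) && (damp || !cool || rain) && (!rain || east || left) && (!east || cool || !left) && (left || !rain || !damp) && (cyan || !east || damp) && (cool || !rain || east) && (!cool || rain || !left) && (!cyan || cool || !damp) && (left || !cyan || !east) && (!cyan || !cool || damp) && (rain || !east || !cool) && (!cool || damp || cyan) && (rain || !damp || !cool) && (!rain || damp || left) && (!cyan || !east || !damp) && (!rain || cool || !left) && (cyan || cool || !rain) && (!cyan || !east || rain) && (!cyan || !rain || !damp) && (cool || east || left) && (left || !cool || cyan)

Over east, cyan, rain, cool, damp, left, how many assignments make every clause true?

4

There are 2^6 = 64 truth assignments over (east, cyan, rain, cool, damp, left).
Split on left. With left = true, the clauses containing left are satisfied and !left drops from the rest; 3 of the 2^5 = 32 assignments to the other variables satisfy what remains.
With left = false, by the same count on the reduced clause set, 1 assignment works.
Total: 3 + 1 = 4.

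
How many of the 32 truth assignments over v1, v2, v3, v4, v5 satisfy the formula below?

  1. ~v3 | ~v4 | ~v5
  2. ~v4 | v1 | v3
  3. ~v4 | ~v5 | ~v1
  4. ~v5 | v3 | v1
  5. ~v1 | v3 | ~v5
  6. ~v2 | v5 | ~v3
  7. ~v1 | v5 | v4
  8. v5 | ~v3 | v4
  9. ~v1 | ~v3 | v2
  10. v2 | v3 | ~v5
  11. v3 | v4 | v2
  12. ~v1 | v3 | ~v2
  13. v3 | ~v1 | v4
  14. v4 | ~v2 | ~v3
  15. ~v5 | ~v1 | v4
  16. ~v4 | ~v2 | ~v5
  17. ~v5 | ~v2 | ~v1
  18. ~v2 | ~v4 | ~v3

There are 2^5 = 32 truth assignments over (v1, v2, v3, v4, v5).
Split on v3. With v3 = 1, the clauses containing v3 are satisfied and ~v3 drops from the rest; 2 of the 2^4 = 16 assignments to the other variables satisfy what remains.
With v3 = 0, by the same count on the reduced clause set, 2 assignments work.
(One model: v1=F, v2=F, v3=T, v4=F, v5=T.)
Total: 2 + 2 = 4.

4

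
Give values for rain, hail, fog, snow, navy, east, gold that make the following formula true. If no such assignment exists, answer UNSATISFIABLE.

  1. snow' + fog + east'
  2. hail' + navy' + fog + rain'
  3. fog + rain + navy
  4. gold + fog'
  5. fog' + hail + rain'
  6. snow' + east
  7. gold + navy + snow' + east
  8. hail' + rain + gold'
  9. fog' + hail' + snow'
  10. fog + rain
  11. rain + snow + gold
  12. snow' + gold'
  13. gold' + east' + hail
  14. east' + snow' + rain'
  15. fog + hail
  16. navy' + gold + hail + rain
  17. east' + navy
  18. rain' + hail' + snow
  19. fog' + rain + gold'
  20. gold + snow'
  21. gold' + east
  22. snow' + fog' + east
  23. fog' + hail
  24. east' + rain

UNSATISFIABLE

Case gold = 1:
From the singleton clause (snow'), snow = 0.
From the singleton clause (east), east = 1.
From the singleton clause (hail), hail = 1.
From the singleton clause (rain), rain = 1.
Now (rain') is unsatisfied and unit — conflict.
That branch fails; take gold = 0 instead.
From the singleton clause (fog'), fog = 0.
From the singleton clause (rain), rain = 1.
From the singleton clause (hail), hail = 1.
From the singleton clause (navy'), navy = 0.
From the singleton clause (east'), east = 0.
From the singleton clause (snow'), snow = 0.
Now (snow) is unsatisfied and unit — conflict.
Either choice for gold ends in contradiction.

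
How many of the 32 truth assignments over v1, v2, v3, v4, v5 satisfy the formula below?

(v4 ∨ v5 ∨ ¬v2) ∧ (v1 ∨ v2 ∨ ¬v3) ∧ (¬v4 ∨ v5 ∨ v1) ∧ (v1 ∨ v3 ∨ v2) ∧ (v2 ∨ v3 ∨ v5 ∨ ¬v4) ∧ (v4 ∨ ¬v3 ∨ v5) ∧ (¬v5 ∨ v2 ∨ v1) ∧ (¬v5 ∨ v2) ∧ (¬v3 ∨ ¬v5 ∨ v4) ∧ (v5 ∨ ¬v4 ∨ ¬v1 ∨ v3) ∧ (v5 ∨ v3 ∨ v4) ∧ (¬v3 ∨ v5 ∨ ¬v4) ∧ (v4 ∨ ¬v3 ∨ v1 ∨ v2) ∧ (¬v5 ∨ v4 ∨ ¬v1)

5

There are 2^5 = 32 truth assignments over (v1, v2, v3, v4, v5).
Split on v2. With v2 = True, the clauses containing v2 are satisfied and ¬v2 drops from the rest; 5 of the 2^4 = 16 assignments to the other variables satisfy what remains.
With v2 = False, by the same count on the reduced clause set, 0 assignments work.
(One model: v1=F, v2=T, v3=F, v4=F, v5=T.)
Total: 5 + 0 = 5.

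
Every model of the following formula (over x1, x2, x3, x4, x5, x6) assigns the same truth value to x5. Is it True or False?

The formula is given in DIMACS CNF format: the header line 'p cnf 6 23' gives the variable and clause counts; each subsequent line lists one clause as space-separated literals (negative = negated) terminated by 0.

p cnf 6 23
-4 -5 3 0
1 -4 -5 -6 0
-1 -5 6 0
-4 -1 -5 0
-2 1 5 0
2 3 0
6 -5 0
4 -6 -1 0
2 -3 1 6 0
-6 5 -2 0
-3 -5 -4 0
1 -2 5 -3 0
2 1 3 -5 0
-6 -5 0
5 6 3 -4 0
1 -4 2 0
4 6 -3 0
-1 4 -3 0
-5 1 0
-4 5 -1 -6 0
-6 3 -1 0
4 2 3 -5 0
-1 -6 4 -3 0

False

Suppose x5 = True.
The clause (x6) is unit, so x6 = True.
That conflicts with the unit clause (¬x6).
So every satisfying assignment has x5 = False.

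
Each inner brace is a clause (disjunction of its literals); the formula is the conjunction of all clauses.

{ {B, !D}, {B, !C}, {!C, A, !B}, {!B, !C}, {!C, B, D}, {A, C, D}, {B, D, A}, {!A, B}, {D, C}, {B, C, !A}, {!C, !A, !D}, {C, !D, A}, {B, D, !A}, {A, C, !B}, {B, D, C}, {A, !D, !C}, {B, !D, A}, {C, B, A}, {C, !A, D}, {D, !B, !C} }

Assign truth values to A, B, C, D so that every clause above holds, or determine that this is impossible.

Branch on B: set B = true.
Unit clause (!C) forces C = false.
Unit clause (D) forces D = true.
Unit clause (A) forces A = true.
Every clause now holds.

A=true; B=true; C=false; D=true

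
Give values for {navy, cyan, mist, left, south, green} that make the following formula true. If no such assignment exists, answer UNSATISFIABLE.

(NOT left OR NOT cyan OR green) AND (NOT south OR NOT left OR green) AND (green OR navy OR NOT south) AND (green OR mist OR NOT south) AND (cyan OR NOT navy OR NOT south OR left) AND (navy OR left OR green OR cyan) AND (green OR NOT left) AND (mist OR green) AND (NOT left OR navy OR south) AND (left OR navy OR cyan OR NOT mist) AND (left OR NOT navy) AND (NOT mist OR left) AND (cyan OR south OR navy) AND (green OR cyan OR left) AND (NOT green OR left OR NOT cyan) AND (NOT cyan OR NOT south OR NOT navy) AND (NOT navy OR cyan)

navy=true,  cyan=true,  mist=false,  left=true,  south=false,  green=true

Case green = true:
Case left = true:
Case navy = true:
(cyan) alone gives cyan = true.
(NOT south) alone gives south = false.
Every clause is now satisfied; mist is unconstrained.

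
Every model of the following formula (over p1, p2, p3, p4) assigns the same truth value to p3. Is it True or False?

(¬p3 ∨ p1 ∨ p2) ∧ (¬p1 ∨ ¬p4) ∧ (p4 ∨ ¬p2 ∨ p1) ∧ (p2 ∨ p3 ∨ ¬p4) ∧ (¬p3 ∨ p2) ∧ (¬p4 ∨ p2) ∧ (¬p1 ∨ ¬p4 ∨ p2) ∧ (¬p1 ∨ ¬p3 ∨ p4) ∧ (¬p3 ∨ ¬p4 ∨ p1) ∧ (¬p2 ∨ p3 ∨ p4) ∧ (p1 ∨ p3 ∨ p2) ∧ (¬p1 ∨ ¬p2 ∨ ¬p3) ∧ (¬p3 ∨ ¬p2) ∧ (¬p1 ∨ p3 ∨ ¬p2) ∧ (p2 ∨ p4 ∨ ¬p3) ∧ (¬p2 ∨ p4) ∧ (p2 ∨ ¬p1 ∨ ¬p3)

False

Suppose p3 = True.
(p2) alone gives p2 = True.
That conflicts with the unit clause (¬p2).
So every satisfying assignment has p3 = False.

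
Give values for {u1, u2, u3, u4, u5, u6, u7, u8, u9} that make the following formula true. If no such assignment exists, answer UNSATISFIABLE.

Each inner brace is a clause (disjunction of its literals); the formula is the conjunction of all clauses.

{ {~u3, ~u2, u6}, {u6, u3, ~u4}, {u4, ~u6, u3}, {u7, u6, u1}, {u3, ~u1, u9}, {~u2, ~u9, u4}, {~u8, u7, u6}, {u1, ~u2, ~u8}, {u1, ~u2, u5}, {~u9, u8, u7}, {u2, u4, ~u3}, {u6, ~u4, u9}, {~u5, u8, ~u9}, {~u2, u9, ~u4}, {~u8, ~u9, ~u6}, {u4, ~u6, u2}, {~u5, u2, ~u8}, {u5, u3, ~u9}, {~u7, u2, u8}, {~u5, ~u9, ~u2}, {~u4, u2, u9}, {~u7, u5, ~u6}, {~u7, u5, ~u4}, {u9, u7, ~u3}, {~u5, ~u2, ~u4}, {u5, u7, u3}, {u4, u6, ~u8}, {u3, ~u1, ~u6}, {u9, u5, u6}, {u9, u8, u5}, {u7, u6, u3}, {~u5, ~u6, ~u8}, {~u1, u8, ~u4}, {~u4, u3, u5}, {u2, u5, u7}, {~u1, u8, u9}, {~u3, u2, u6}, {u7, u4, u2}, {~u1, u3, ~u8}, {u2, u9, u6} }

Suppose u3 = 1.
Suppose u2 = 1.
Unit clause (u6) forces u6 = 1.
Suppose u9 = 0.
Unit clause (~u4) forces u4 = 0.
Unit clause (u7) forces u7 = 1.
Unit clause (u5) forces u5 = 1.
Unit clause (~u8) forces u8 = 0.
Unit clause (~u1) forces u1 = 0.
All clauses are satisfied.

u1=0, u2=1, u3=1, u4=0, u5=1, u6=1, u7=1, u8=0, u9=0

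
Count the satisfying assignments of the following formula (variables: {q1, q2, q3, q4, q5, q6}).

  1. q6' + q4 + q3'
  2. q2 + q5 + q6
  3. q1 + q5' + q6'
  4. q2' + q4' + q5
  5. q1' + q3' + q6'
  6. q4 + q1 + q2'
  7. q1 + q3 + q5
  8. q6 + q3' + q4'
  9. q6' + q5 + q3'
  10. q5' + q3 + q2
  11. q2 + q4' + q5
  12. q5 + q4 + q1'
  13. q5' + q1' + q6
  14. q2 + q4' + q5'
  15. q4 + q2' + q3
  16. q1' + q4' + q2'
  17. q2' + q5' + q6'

There are 2^6 = 64 truth assignments over (q1, q2, q3, q4, q5, q6).
Split on q4. With q4 = 1, the clauses containing q4 are satisfied and q4' drops from the rest; 1 of the 2^5 = 32 assignments to the other variables satisfy what remains.
With q4 = 0, by the same count on the reduced clause set, 1 assignment works.
Total: 1 + 1 = 2.

2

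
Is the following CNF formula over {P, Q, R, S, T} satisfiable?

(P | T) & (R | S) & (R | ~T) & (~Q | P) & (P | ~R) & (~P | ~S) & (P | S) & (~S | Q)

Yes, satisfiable

Try P = 1.
(~S) alone gives S = 0.
(R) alone gives R = 1.
No clause remains; Q, T are free.
A satisfying assignment: P ↦ 1,  Q ↦ 1,  R ↦ 1,  S ↦ 0,  T ↦ 0.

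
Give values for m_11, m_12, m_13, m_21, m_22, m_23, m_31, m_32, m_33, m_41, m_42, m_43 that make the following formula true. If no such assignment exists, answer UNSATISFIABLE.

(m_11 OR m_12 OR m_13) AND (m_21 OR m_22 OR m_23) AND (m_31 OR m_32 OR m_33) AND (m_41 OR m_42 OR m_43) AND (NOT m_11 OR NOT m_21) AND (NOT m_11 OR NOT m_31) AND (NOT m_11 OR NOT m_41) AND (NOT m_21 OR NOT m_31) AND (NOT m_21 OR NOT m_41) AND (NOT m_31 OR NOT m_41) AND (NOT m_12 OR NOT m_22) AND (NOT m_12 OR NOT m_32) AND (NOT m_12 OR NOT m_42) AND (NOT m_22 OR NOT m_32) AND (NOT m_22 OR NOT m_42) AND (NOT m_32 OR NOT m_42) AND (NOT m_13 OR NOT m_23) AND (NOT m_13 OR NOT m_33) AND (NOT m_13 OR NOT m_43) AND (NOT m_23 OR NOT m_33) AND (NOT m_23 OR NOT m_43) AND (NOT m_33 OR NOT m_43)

UNSATISFIABLE

Case m_11 = false:
Case m_12 = true:
The clause (NOT m_22) is unit, so m_22 = false.
The clause (NOT m_32) is unit, so m_32 = false.
The clause (NOT m_42) is unit, so m_42 = false.
Case m_21 = true:
The clause (NOT m_31) is unit, so m_31 = false.
The clause (m_33) is unit, so m_33 = true.
The clause (NOT m_41) is unit, so m_41 = false.
The clause (m_43) is unit, so m_43 = true.
But (NOT m_43) is also a unit clause — contradiction.
Backtrack on m_21: now try m_21 = false.
The clause (m_23) is unit, so m_23 = true.
The clause (NOT m_13) is unit, so m_13 = false.
The clause (NOT m_33) is unit, so m_33 = false.
The clause (m_31) is unit, so m_31 = true.
The clause (NOT m_41) is unit, so m_41 = false.
The clause (m_43) is unit, so m_43 = true.
But (NOT m_43) is also a unit clause — contradiction.
Neither m_21 = true nor m_21 = false works.
Backtrack on m_12: now try m_12 = false.
The clause (m_13) is unit, so m_13 = true.
The clause (NOT m_23) is unit, so m_23 = false.
The clause (NOT m_33) is unit, so m_33 = false.
The clause (NOT m_43) is unit, so m_43 = false.
Case m_21 = true:
The clause (NOT m_31) is unit, so m_31 = false.
The clause (m_32) is unit, so m_32 = true.
The clause (NOT m_41) is unit, so m_41 = false.
The clause (m_42) is unit, so m_42 = true.
But (NOT m_42) is also a unit clause — contradiction.
Backtrack on m_21: now try m_21 = false.
The clause (m_22) is unit, so m_22 = true.
The clause (NOT m_32) is unit, so m_32 = false.
The clause (m_31) is unit, so m_31 = true.
The clause (NOT m_41) is unit, so m_41 = false.
The clause (m_42) is unit, so m_42 = true.
But (NOT m_42) is also a unit clause — contradiction.
Neither m_21 = true nor m_21 = false works.
Neither m_12 = true nor m_12 = false works.
Backtrack on m_11: now try m_11 = true.
The clause (NOT m_21) is unit, so m_21 = false.
The clause (NOT m_31) is unit, so m_31 = false.
The clause (NOT m_41) is unit, so m_41 = false.
Case m_22 = true:
The clause (NOT m_12) is unit, so m_12 = false.
The clause (NOT m_32) is unit, so m_32 = false.
The clause (m_33) is unit, so m_33 = true.
The clause (NOT m_42) is unit, so m_42 = false.
The clause (m_43) is unit, so m_43 = true.
But (NOT m_43) is also a unit clause — contradiction.
Backtrack on m_22: now try m_22 = false.
The clause (m_23) is unit, so m_23 = true.
The clause (NOT m_13) is unit, so m_13 = false.
The clause (NOT m_33) is unit, so m_33 = false.
The clause (m_32) is unit, so m_32 = true.
The clause (NOT m_12) is unit, so m_12 = false.
The clause (NOT m_42) is unit, so m_42 = false.
The clause (m_43) is unit, so m_43 = true.
But (NOT m_43) is also a unit clause — contradiction.
Neither m_22 = true nor m_22 = false works.
Neither m_11 = true nor m_11 = false works.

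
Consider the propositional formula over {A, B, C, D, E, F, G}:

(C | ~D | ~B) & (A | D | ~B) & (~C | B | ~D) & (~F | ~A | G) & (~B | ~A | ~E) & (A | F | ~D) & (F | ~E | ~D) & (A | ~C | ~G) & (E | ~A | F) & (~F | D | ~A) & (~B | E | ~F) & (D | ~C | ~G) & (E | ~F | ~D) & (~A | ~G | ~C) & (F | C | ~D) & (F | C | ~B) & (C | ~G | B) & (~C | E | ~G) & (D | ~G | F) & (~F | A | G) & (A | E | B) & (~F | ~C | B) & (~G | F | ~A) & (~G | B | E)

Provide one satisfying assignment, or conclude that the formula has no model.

A ↦ 0; B ↦ 0; C ↦ 0; D ↦ 0; E ↦ 1; F ↦ 0; G ↦ 0

Try C = 0.
Try D = 0.
Try A = 0.
The clause (~B) is unit, so B = 0.
The clause (~G) is unit, so G = 0.
The clause (~F) is unit, so F = 0.
The clause (E) is unit, so E = 1.
This assignment satisfies each clause.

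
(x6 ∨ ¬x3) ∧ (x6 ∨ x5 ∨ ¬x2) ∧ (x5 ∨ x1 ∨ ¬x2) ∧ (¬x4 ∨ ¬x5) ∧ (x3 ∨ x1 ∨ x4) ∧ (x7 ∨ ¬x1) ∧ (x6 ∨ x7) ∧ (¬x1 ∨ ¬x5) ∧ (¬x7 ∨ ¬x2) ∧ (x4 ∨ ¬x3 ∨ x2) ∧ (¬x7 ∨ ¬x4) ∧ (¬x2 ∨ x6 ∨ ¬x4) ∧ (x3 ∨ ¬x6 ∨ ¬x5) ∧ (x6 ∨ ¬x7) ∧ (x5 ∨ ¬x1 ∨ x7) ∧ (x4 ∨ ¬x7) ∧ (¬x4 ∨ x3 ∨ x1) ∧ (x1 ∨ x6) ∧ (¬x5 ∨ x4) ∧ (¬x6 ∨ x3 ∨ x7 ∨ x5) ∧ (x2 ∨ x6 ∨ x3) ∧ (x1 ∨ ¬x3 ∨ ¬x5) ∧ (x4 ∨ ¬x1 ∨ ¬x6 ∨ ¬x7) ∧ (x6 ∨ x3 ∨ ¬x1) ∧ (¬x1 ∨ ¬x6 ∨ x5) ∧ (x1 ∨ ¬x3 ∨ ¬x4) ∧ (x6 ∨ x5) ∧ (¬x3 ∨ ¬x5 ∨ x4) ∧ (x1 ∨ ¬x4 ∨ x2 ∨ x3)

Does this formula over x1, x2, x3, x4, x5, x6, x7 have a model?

Unsatisfiable

Case x6 = True:
Case x4 = False:
From the singleton clause (¬x7), x7 = False.
From the singleton clause (¬x1), x1 = False.
From the singleton clause (x3), x3 = True.
From the singleton clause (x2), x2 = True.
From the singleton clause (x5), x5 = True.
That conflicts with the unit clause (¬x5).
That branch fails; take x4 = True instead.
From the singleton clause (¬x5), x5 = False.
From the singleton clause (¬x7), x7 = False.
From the singleton clause (¬x1), x1 = False.
From the singleton clause (¬x2), x2 = False.
From the singleton clause (x3), x3 = True.
That conflicts with the unit clause (¬x3).
Neither x4 = True nor x4 = False works.
That branch fails; take x6 = False instead.
From the singleton clause (¬x3), x3 = False.
From the singleton clause (x7), x7 = True.
That conflicts with the unit clause (¬x7).
Neither x6 = True nor x6 = False works.
No assignment satisfies every clause.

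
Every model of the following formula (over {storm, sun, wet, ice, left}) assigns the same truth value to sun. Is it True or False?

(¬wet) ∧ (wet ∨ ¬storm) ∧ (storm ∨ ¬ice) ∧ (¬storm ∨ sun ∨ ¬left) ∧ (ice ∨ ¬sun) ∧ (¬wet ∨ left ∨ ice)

Suppose sun = True.
From the singleton clause (¬wet), wet = False.
From the singleton clause (¬storm), storm = False.
From the singleton clause (¬ice), ice = False.
Now (ice) is unsatisfied and unit — conflict.
So every satisfying assignment has sun = False.

False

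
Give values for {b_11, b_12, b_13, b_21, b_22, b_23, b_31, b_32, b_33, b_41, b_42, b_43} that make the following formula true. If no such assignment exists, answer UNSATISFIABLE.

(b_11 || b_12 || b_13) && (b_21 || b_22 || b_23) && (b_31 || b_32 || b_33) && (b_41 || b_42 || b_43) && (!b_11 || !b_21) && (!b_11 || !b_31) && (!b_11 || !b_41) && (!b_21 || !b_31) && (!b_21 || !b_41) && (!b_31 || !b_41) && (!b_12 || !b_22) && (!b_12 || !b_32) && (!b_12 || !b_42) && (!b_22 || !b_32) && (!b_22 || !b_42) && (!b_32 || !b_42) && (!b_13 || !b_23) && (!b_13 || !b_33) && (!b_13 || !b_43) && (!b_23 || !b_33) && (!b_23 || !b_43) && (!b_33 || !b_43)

UNSATISFIABLE

Case b_11 = false:
Case b_12 = true:
From the singleton clause (!b_22), b_22 = false.
From the singleton clause (!b_32), b_32 = false.
From the singleton clause (!b_42), b_42 = false.
Case b_21 = true:
From the singleton clause (!b_31), b_31 = false.
From the singleton clause (b_33), b_33 = true.
From the singleton clause (!b_41), b_41 = false.
From the singleton clause (b_43), b_43 = true.
That conflicts with the unit clause (!b_43).
That branch fails; take b_21 = false instead.
From the singleton clause (b_23), b_23 = true.
From the singleton clause (!b_13), b_13 = false.
From the singleton clause (!b_33), b_33 = false.
From the singleton clause (b_31), b_31 = true.
From the singleton clause (!b_41), b_41 = false.
From the singleton clause (b_43), b_43 = true.
That conflicts with the unit clause (!b_43).
Both values of b_21 lead to a conflict.
That branch fails; take b_12 = false instead.
From the singleton clause (b_13), b_13 = true.
From the singleton clause (!b_23), b_23 = false.
From the singleton clause (!b_33), b_33 = false.
From the singleton clause (!b_43), b_43 = false.
Case b_21 = true:
From the singleton clause (!b_31), b_31 = false.
From the singleton clause (b_32), b_32 = true.
From the singleton clause (!b_41), b_41 = false.
From the singleton clause (b_42), b_42 = true.
That conflicts with the unit clause (!b_42).
That branch fails; take b_21 = false instead.
From the singleton clause (b_22), b_22 = true.
From the singleton clause (!b_32), b_32 = false.
From the singleton clause (b_31), b_31 = true.
From the singleton clause (!b_41), b_41 = false.
From the singleton clause (b_42), b_42 = true.
That conflicts with the unit clause (!b_42).
Both values of b_21 lead to a conflict.
Both values of b_12 lead to a conflict.
That branch fails; take b_11 = true instead.
From the singleton clause (!b_21), b_21 = false.
From the singleton clause (!b_31), b_31 = false.
From the singleton clause (!b_41), b_41 = false.
Case b_22 = true:
From the singleton clause (!b_12), b_12 = false.
From the singleton clause (!b_32), b_32 = false.
From the singleton clause (b_33), b_33 = true.
From the singleton clause (!b_42), b_42 = false.
From the singleton clause (b_43), b_43 = true.
That conflicts with the unit clause (!b_43).
That branch fails; take b_22 = false instead.
From the singleton clause (b_23), b_23 = true.
From the singleton clause (!b_13), b_13 = false.
From the singleton clause (!b_33), b_33 = false.
From the singleton clause (b_32), b_32 = true.
From the singleton clause (!b_12), b_12 = false.
From the singleton clause (!b_42), b_42 = false.
From the singleton clause (b_43), b_43 = true.
That conflicts with the unit clause (!b_43).
Both values of b_22 lead to a conflict.
Both values of b_11 lead to a conflict.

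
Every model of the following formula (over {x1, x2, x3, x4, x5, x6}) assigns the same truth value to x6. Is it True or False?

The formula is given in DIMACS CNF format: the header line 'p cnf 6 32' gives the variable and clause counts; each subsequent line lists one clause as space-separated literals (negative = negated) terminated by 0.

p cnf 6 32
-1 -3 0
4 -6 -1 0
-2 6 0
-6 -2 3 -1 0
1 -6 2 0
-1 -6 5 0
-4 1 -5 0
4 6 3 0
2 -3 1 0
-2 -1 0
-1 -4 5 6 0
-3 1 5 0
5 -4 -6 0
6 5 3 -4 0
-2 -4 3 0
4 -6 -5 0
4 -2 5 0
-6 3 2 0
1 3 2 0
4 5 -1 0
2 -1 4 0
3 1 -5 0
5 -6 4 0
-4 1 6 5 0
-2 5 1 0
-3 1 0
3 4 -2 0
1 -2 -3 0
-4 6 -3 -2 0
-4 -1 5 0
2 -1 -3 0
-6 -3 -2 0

False

Suppose x6 = True.
Try x1 = False.
From the singleton clause (x2), x2 = True.
From the singleton clause (x5), x5 = True.
From the singleton clause (¬x4), x4 = False.
But (x4) is also a unit clause — contradiction.
So x1 must be the other value — set x1 = True.
From the singleton clause (¬x3), x3 = False.
From the singleton clause (x4), x4 = True.
From the singleton clause (¬x2), x2 = False.
But (x2) is also a unit clause — contradiction.
Either choice for x1 ends in contradiction.
So every satisfying assignment has x6 = False.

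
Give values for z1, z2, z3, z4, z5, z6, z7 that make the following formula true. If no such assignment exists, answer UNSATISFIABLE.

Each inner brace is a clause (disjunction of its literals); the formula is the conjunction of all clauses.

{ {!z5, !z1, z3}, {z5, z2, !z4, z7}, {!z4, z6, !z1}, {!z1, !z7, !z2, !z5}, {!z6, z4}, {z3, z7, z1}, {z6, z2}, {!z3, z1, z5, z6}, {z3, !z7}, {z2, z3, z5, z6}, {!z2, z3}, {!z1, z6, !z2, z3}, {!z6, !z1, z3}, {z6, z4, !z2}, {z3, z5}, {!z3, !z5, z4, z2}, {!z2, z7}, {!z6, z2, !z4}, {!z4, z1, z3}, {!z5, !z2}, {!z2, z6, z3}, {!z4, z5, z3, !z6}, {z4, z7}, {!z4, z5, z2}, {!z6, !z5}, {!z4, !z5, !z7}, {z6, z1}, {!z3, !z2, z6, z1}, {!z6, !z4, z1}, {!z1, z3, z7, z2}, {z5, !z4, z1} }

Branch on z6: set z6 = true.
Unit clause (z4) forces z4 = true.
Unit clause (z2) forces z2 = true.
Unit clause (z3) forces z3 = true.
Unit clause (z7) forces z7 = true.
Unit clause (!z5) forces z5 = false.
Unit clause (z1) forces z1 = true.
All clauses are satisfied.

z1 ↦ true,  z2 ↦ true,  z3 ↦ true,  z4 ↦ true,  z5 ↦ false,  z6 ↦ true,  z7 ↦ true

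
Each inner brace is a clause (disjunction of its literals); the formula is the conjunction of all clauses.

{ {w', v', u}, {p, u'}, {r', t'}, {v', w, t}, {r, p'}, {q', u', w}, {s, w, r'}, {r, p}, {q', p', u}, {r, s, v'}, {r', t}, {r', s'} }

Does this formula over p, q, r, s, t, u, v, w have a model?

Branch on p: set p = 1.
The clause (r) is unit, so r = 1.
The clause (t') is unit, so t = 0.
But (t) is also a unit clause — contradiction.
Backtrack on p: now try p = 0.
The clause (u') is unit, so u = 0.
The clause (r) is unit, so r = 1.
The clause (t') is unit, so t = 0.
But (t) is also a unit clause — contradiction.
Neither p = 1 nor p = 0 works.
No assignment satisfies every clause.

No, unsatisfiable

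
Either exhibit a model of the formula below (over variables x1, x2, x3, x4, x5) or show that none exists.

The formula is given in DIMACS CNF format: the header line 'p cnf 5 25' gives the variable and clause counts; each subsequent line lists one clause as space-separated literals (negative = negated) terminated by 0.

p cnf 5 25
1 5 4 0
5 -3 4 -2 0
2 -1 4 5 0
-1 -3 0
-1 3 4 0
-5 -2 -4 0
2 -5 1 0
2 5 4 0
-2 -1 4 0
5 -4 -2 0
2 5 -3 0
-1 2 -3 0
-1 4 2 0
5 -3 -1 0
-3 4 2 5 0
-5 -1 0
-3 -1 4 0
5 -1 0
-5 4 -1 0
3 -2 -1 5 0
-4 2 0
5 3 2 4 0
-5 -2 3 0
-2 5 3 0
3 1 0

x1: False; x2: True; x3: True; x4: False; x5: True

Try x1 = False.
The clause (x3) is unit, so x3 = True.
Try x5 = True.
The clause (x2) is unit, so x2 = True.
The clause (¬x4) is unit, so x4 = False.
Every clause now holds.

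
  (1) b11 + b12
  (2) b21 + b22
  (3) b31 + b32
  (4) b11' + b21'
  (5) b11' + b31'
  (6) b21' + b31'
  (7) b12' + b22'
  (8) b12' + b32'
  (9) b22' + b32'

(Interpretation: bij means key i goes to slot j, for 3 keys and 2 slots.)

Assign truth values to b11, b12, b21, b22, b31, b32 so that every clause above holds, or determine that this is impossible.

Suppose b11 = 1.
Unit clause (b21') forces b21 = 0.
Unit clause (b22) forces b22 = 1.
Unit clause (b31') forces b31 = 0.
Unit clause (b32) forces b32 = 1.
But (b32') is also a unit clause — contradiction.
That branch fails; take b11 = 0 instead.
Unit clause (b12) forces b12 = 1.
Unit clause (b22') forces b22 = 0.
Unit clause (b21) forces b21 = 1.
Unit clause (b31') forces b31 = 0.
Unit clause (b32) forces b32 = 1.
But (b32') is also a unit clause — contradiction.
Neither b11 = 1 nor b11 = 0 works.

UNSATISFIABLE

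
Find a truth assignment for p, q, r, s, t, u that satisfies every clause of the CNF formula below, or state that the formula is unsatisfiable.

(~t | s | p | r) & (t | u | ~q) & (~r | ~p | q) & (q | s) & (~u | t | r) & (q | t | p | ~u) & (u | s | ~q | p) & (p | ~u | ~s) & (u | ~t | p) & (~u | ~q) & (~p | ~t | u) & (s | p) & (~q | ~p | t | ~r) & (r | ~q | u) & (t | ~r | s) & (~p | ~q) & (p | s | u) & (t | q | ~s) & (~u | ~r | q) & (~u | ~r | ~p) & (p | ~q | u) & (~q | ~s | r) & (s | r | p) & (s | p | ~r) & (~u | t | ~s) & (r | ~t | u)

p: 1, q: 0, r: 0, s: 1, t: 1, u: 1

Branch on q: set q = 0.
Unit clause (s) forces s = 1.
Unit clause (t) forces t = 1.
Branch on r: set r = 0.
Unit clause (u) forces u = 1.
Unit clause (p) forces p = 1.
Every clause now holds.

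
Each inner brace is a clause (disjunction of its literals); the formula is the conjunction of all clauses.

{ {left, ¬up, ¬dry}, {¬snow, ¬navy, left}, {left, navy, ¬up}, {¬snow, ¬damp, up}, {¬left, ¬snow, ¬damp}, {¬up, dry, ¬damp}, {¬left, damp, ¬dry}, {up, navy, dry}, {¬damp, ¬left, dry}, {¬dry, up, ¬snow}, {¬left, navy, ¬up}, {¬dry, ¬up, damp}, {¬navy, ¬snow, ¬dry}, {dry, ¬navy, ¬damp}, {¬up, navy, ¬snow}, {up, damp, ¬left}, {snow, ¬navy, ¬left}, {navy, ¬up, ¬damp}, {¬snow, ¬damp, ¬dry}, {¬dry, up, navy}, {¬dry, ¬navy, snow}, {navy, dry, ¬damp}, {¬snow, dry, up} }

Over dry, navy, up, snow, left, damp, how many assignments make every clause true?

3

There are 2^6 = 64 truth assignments over (dry, navy, up, snow, left, damp).
Split on snow. With snow = True, the clauses containing snow are satisfied and ¬snow drops from the rest; 1 of the 2^5 = 32 assignments to the other variables satisfy what remains.
With snow = False, by the same count on the reduced clause set, 2 assignments work.
(One model: dry=F, navy=T, up=F, snow=F, left=F, damp=F.)
Total: 1 + 2 = 3.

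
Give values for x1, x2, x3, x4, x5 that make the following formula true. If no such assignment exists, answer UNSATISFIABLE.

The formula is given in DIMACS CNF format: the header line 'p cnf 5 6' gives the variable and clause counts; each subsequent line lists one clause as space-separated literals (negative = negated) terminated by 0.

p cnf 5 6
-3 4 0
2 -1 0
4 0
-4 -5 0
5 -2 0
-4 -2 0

From the singleton clause (x4), x4 = True.
From the singleton clause (¬x5), x5 = False.
From the singleton clause (¬x2), x2 = False.
From the singleton clause (¬x1), x1 = False.
All clauses hold; x3 can take either value.

x1: False; x2: False; x3: True; x4: True; x5: False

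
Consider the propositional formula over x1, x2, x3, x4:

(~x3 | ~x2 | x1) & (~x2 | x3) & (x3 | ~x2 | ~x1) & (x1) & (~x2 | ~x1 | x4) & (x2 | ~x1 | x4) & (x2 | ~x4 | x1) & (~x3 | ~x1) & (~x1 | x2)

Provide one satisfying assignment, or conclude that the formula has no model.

UNSATISFIABLE

Unit clause (x1) forces x1 = 1.
Unit clause (~x3) forces x3 = 0.
Unit clause (~x2) forces x2 = 0.
That conflicts with the unit clause (x2).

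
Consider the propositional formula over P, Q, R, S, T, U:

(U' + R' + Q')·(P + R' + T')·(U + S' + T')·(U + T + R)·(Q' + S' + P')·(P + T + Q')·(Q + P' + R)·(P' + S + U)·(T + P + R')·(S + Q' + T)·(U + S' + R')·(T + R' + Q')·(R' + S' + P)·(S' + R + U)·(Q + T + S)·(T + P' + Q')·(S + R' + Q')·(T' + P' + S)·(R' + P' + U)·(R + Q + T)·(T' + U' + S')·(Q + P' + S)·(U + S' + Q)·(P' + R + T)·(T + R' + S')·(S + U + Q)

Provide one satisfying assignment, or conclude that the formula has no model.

Suppose U = 0.
Suppose S = 0.
From the singleton clause (P'), P = 0.
From the singleton clause (Q), Q = 1.
From the singleton clause (T), T = 1.
From the singleton clause (R'), R = 0.
All clauses are satisfied.

P: 0; Q: 1; R: 0; S: 0; T: 1; U: 0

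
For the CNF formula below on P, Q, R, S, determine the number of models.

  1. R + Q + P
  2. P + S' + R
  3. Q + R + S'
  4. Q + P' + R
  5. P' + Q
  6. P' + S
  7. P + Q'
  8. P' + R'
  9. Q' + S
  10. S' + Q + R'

There are 2^4 = 16 truth assignments over (P, Q, R, S).
Check each against the 10 clauses (columns in the order P, Q, R, S):
  F F F F  ✗ fails (R + Q + P)
  F F F T  ✗ fails (R + Q + P)
  F F T F  ✓ satisfies all
  F F T T  ✗ fails (S' + Q + R')
  F T F F  ✗ fails (P + Q')
  F T F T  ✗ fails (P + S' + R)
  F T T F  ✗ fails (P + Q')
  F T T T  ✗ fails (P + Q')
  T F F F  ✗ fails (Q + P' + R)
  T F F T  ✗ fails (Q + R + S')
  T F T F  ✗ fails (P' + Q)
  T F T T  ✗ fails (P' + Q)
  T T F F  ✗ fails (P' + S)
  T T F T  ✓ satisfies all
  T T T F  ✗ fails (P' + S)
  T T T T  ✗ fails (P' + R')
2 of the 16 rows are models.

2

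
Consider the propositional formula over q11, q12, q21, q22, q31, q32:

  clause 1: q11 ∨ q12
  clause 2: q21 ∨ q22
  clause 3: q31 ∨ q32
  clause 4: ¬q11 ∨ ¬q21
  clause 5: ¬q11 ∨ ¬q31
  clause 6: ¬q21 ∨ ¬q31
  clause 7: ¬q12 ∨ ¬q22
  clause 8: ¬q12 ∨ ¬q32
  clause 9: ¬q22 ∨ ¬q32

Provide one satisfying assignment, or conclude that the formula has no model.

Branch on q11: set q11 = True.
Unit clause (¬q21) forces q21 = False.
Unit clause (q22) forces q22 = True.
Unit clause (¬q31) forces q31 = False.
Unit clause (q32) forces q32 = True.
But (¬q32) is also a unit clause — contradiction.
That branch fails; take q11 = False instead.
Unit clause (q12) forces q12 = True.
Unit clause (¬q22) forces q22 = False.
Unit clause (q21) forces q21 = True.
Unit clause (¬q31) forces q31 = False.
Unit clause (q32) forces q32 = True.
But (¬q32) is also a unit clause — contradiction.
Neither q11 = True nor q11 = False works.

UNSATISFIABLE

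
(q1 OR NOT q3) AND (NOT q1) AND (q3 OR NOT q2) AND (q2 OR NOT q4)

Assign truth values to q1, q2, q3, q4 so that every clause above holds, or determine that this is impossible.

(NOT q1) alone gives q1 = false.
(NOT q3) alone gives q3 = false.
(NOT q2) alone gives q2 = false.
(NOT q4) alone gives q4 = false.
Every clause now holds.

q1=false, q2=false, q3=false, q4=false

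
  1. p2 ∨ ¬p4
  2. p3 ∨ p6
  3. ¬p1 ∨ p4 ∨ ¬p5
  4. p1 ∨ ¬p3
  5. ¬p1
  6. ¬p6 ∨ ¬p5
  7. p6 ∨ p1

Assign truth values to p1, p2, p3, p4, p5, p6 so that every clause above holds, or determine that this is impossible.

The clause (¬p1) is unit, so p1 = False.
The clause (¬p3) is unit, so p3 = False.
The clause (p6) is unit, so p6 = True.
The clause (¬p5) is unit, so p5 = False.
Suppose p2 = True.
All clauses hold; p4 can take either value.

p1: False,  p2: True,  p3: False,  p4: False,  p5: False,  p6: True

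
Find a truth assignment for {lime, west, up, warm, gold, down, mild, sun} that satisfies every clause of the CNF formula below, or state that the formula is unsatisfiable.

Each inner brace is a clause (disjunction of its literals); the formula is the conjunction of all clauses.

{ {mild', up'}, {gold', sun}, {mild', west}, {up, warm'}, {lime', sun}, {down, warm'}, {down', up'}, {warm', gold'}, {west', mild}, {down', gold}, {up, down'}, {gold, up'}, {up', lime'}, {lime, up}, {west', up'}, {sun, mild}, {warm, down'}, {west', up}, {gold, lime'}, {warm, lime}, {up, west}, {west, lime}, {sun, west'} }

UNSATISFIABLE

Case mild = 0:
Unit clause (west') forces west = 0.
Unit clause (sun) forces sun = 1.
Unit clause (up) forces up = 1.
Unit clause (down') forces down = 0.
Unit clause (warm') forces warm = 0.
Unit clause (gold) forces gold = 1.
Unit clause (lime') forces lime = 0.
Now (lime) is unsatisfied and unit — conflict.
Backtrack on mild: now try mild = 1.
Unit clause (up') forces up = 0.
Unit clause (west) forces west = 1.
Now (west') is unsatisfied and unit — conflict.
Both values of mild lead to a conflict.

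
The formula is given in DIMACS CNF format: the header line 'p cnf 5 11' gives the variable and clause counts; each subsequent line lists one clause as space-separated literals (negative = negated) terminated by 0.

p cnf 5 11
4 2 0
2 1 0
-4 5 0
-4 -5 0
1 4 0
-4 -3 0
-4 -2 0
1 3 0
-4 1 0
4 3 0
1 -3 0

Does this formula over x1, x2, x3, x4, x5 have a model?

Branch on x4: set x4 = False.
(x2) alone gives x2 = True.
(x1) alone gives x1 = True.
(x3) alone gives x3 = True.
Every clause is now satisfied; x5 is unconstrained.
A satisfying assignment: x1 ↦ True; x2 ↦ True; x3 ↦ True; x4 ↦ False; x5 ↦ False.

Satisfiable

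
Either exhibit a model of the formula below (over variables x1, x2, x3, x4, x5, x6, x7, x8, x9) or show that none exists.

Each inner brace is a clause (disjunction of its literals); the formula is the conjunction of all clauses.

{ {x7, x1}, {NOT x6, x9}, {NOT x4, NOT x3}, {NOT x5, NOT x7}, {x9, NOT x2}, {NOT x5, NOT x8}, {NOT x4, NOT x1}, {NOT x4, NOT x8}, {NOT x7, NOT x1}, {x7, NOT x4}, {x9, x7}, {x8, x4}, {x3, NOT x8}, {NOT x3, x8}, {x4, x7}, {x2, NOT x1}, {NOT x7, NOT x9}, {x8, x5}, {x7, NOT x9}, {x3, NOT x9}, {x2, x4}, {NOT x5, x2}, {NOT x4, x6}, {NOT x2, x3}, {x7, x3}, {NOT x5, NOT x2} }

UNSATISFIABLE

Branch on x7: set x7 = true.
The clause (NOT x5) is unit, so x5 = false.
The clause (NOT x1) is unit, so x1 = false.
The clause (NOT x9) is unit, so x9 = false.
The clause (NOT x6) is unit, so x6 = false.
The clause (NOT x2) is unit, so x2 = false.
The clause (x8) is unit, so x8 = true.
The clause (NOT x4) is unit, so x4 = false.
That conflicts with the unit clause (x4).
Backtrack on x7: now try x7 = false.
The clause (x1) is unit, so x1 = true.
The clause (NOT x4) is unit, so x4 = false.
That conflicts with the unit clause (x4).
Neither x7 = true nor x7 = false works.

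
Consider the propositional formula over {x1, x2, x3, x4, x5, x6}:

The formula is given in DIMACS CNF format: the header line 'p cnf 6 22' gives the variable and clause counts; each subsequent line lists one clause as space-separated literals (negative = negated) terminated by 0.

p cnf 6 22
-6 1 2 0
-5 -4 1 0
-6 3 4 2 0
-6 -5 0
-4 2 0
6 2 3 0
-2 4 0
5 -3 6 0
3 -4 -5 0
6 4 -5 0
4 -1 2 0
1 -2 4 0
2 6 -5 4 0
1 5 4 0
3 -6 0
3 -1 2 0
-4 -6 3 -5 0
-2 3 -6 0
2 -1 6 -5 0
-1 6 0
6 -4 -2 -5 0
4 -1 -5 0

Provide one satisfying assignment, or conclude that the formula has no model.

Case x6 = True:
From the singleton clause (¬x5), x5 = False.
From the singleton clause (x3), x3 = True.
Case x1 = False:
From the singleton clause (x2), x2 = True.
From the singleton clause (x4), x4 = True.
Every clause now holds.

x1: False,  x2: True,  x3: True,  x4: True,  x5: False,  x6: True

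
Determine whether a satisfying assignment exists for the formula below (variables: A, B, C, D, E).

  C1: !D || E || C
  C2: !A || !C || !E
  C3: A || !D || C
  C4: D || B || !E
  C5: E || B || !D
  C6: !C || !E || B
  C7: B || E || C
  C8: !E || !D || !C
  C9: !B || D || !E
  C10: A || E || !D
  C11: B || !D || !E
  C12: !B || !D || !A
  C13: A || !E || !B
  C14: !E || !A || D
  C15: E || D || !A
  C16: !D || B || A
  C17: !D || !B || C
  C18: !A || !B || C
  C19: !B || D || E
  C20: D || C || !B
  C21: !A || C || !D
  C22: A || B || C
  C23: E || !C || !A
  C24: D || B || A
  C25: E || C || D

Unsatisfiable

Try D = false.
Try B = true.
From the singleton clause (!E), E = false.
But (E) is also a unit clause — contradiction.
So B must be the other value — set B = false.
From the singleton clause (!E), E = false.
From the singleton clause (C), C = true.
From the singleton clause (!A), A = false.
But (A) is also a unit clause — contradiction.
Neither B = true nor B = false works.
So D must be the other value — set D = true.
Try E = true.
From the singleton clause (!C), C = false.
From the singleton clause (A), A = true.
But (!A) is also a unit clause — contradiction.
So E must be the other value — set E = false.
From the singleton clause (C), C = true.
From the singleton clause (B), B = true.
From the singleton clause (A), A = true.
But (!A) is also a unit clause — contradiction.
Neither E = true nor E = false works.
Neither D = true nor D = false works.
No assignment satisfies every clause.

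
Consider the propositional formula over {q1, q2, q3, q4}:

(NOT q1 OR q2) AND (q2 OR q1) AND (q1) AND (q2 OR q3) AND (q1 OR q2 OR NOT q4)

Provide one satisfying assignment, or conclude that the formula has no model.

The clause (q1) is unit, so q1 = true.
The clause (q2) is unit, so q2 = true.
No clause remains; q3, q4 are free.

q1: true,  q2: true,  q3: true,  q4: true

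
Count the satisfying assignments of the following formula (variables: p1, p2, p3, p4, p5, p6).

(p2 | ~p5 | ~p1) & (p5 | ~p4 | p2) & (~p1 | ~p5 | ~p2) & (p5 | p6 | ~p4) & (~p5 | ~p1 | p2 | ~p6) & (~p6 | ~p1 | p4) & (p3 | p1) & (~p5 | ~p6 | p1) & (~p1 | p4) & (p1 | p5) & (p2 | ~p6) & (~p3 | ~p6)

There are 2^6 = 64 truth assignments over (p1, p2, p3, p4, p5, p6).
Split on p1. With p1 = 1, the clauses containing p1 are satisfied and ~p1 drops from the rest; 1 of the 2^5 = 32 assignments to the other variables satisfy what remains.
With p1 = 0, by the same count on the reduced clause set, 4 assignments work.
Total: 1 + 4 = 5.

5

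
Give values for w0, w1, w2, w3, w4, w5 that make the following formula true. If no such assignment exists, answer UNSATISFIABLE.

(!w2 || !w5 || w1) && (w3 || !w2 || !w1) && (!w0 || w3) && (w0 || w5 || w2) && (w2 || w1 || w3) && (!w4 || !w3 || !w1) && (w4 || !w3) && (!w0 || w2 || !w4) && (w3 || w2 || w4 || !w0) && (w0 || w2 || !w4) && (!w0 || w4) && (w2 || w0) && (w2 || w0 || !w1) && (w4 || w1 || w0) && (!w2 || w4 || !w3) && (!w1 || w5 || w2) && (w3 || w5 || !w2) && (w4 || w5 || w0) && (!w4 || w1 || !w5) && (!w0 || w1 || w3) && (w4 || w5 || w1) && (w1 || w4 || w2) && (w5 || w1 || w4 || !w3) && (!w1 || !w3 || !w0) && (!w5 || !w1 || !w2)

Try w0 = false.
(w2) alone gives w2 = true.
Try w5 = false.
(w3) alone gives w3 = true.
(w4) alone gives w4 = true.
(!w1) alone gives w1 = false.
All clauses are satisfied.

w0=false; w1=false; w2=true; w3=true; w4=true; w5=false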